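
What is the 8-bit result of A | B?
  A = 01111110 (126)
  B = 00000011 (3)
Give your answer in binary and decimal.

Apply | to each column (1 where either bit is 1):
  01111110
| 00000011
----------
  01111111

Answer: 01111111 (127)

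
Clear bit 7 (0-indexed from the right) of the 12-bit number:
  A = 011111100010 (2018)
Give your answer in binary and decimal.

Mask = ~(1 << 7) = 111101111111
Bit 7 of A is 1, so AND-ing with the mask clears it to 0.
  011111100010
& 111101111111
--------------
  011101100010

Answer: 011101100010 (1890)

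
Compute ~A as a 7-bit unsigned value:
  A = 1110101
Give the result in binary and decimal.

Flip each bit (0->1, 1->0):
  1110101
  0001010

Answer: 0001010 (10)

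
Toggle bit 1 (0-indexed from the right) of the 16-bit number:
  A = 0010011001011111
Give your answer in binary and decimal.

Mask = 1 << 1 = 0000000000000010
Bit 1 of A is 1; XOR with the mask flips it to 0.
  0010011001011111
^ 0000000000000010
------------------
  0010011001011101

Answer: 0010011001011101 (9821)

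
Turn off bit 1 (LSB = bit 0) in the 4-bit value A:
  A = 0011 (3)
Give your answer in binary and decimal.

Mask = ~(1 << 1) = 1101
Bit 1 of A is 1, so AND-ing with the mask clears it to 0.
  0011
& 1101
------
  0001

Answer: 0001 (1)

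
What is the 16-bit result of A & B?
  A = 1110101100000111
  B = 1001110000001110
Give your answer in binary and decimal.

Apply & to each column (1 only where both bits are 1):
  1110101100000111
& 1001110000001110
------------------
  1000100000000110

Answer: 1000100000000110 (34822)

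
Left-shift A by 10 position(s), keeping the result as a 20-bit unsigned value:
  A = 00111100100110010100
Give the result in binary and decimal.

Shift left by 10: drop the top 10 bit(s), append 10 zero(s) on the right.
  00111100100110010100  ->  discard [0011110010], keep [0110010100], append 0000000000
= 01100101000000000000

Answer: 01100101000000000000 (413696)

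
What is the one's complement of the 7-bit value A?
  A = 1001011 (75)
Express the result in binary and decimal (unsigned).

Flip each bit (0->1, 1->0):
  1001011
  0110100

Answer: 0110100 (52)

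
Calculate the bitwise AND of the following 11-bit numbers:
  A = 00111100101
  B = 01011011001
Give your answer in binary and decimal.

Apply & to each column (1 only where both bits are 1):
  00111100101
& 01011011001
-------------
  00011000001

Answer: 00011000001 (193)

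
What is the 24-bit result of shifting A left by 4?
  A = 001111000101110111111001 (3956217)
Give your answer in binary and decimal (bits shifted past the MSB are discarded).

Shift left by 4: drop the top 4 bit(s), append 4 zero(s) on the right.
  001111000101110111111001  ->  discard [0011], keep [11000101110111111001], append 0000
= 110001011101111110010000

Answer: 110001011101111110010000 (12967824)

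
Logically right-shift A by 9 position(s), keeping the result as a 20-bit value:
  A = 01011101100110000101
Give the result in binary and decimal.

Logical shift right by 9: drop the bottom 9 bit(s), prepend 9 zero(s) on the left.
  01011101100110000101  ->  keep [01011101100], discard [110000101], prepend 000000000
= 00000000001011101100

Answer: 00000000001011101100 (748)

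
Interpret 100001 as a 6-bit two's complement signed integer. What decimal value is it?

MSB is 1, so the value is negative. Find the magnitude:
1. Invert bits:  011110
2. Add 1:        011111  = 31
3. Apply sign:   -31

Answer: -31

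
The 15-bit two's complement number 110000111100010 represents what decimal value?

MSB is 1, so the value is negative. Find the magnitude:
1. Invert bits:  001111000011101
2. Add 1:        001111000011110  = 7710
3. Apply sign:   -7710

Answer: -7710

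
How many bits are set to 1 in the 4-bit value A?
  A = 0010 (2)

0010
1-bits at positions (from bit 0 = LSB): 1
Count = 1

Answer: 1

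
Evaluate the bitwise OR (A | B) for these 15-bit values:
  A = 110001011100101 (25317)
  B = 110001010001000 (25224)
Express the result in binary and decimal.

Apply | to each column (1 where either bit is 1):
  110001011100101
| 110001010001000
-----------------
  110001011101101

Answer: 110001011101101 (25325)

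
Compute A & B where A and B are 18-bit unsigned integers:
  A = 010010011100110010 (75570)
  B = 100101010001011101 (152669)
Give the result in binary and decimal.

Apply & to each column (1 only where both bits are 1):
  010010011100110010
& 100101010001011101
--------------------
  000000010000010000

Answer: 000000010000010000 (1040)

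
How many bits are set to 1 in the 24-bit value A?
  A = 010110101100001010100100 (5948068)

010110101100001010100100
1-bits at positions (from bit 0 = LSB): 2, 5, 7, 9, 14, 15, 17, 19, 20, 22
Count = 10

Answer: 10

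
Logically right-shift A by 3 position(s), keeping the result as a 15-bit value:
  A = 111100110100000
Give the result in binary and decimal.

Logical shift right by 3: drop the bottom 3 bit(s), prepend 3 zero(s) on the left.
  111100110100000  ->  keep [111100110100], discard [000], prepend 000
= 000111100110100

Answer: 000111100110100 (3892)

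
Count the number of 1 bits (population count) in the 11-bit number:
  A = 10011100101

10011100101
1-bits at positions (from bit 0 = LSB): 0, 2, 5, 6, 7, 10
Count = 6

Answer: 6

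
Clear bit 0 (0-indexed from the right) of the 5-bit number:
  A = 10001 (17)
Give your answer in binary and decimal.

Mask = ~(1 << 0) = 11110
Bit 0 of A is 1, so AND-ing with the mask clears it to 0.
  10001
& 11110
-------
  10000

Answer: 10000 (16)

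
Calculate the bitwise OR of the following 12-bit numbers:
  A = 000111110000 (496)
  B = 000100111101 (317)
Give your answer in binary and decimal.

Apply | to each column (1 where either bit is 1):
  000111110000
| 000100111101
--------------
  000111111101

Answer: 000111111101 (509)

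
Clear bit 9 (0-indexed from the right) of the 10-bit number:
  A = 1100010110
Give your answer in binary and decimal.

Mask = ~(1 << 9) = 0111111111
Bit 9 of A is 1, so AND-ing with the mask clears it to 0.
  1100010110
& 0111111111
------------
  0100010110

Answer: 0100010110 (278)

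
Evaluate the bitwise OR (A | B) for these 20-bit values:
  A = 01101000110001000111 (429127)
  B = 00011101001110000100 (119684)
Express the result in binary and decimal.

Apply | to each column (1 where either bit is 1):
  01101000110001000111
| 00011101001110000100
----------------------
  01111101111111000111

Answer: 01111101111111000111 (516039)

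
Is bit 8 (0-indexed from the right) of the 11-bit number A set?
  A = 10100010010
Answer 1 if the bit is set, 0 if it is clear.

Bit 8 is the 9th from the right.
  10100010010
    ^
That bit is 1.

Answer: 1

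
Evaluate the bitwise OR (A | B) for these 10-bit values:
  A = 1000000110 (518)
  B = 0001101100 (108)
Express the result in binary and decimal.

Apply | to each column (1 where either bit is 1):
  1000000110
| 0001101100
------------
  1001101110

Answer: 1001101110 (622)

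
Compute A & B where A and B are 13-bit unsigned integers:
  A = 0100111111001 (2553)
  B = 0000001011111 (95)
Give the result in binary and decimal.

Apply & to each column (1 only where both bits are 1):
  0100111111001
& 0000001011111
---------------
  0000001011001

Answer: 0000001011001 (89)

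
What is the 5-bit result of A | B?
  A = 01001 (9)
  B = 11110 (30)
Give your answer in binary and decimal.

Apply | to each column (1 where either bit is 1):
  01001
| 11110
-------
  11111

Answer: 11111 (31)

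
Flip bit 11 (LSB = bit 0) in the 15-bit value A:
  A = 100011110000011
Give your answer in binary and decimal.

Mask = 1 << 11 = 000100000000000
Bit 11 of A is 0; XOR with the mask flips it to 1.
  100011110000011
^ 000100000000000
-----------------
  100111110000011

Answer: 100111110000011 (20355)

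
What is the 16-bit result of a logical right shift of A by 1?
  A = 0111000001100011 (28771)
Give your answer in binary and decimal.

Logical shift right by 1: drop the bottom 1 bit(s), prepend 1 zero(s) on the left.
  0111000001100011  ->  keep [011100000110001], discard [1], prepend 0
= 0011100000110001

Answer: 0011100000110001 (14385)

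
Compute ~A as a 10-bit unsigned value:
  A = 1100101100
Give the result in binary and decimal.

Flip each bit (0->1, 1->0):
  1100101100
  0011010011

Answer: 0011010011 (211)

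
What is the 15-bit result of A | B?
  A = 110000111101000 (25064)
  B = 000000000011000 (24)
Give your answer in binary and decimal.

Apply | to each column (1 where either bit is 1):
  110000111101000
| 000000000011000
-----------------
  110000111111000

Answer: 110000111111000 (25080)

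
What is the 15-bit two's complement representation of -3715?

1. Binary of +3715:  000111010000011
2. Invert bits:     111000101111100
3. Add 1:           111000101111101

Answer: 111000101111101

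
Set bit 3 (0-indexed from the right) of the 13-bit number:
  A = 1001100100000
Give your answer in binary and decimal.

Mask = 1 << 3 = 0000000001000
Bit 3 of A is 0, so OR-ing with the mask flips it to 1.
  1001100100000
| 0000000001000
---------------
  1001100101000

Answer: 1001100101000 (4904)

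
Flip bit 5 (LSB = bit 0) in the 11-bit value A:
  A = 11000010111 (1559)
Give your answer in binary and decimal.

Mask = 1 << 5 = 00000100000
Bit 5 of A is 0; XOR with the mask flips it to 1.
  11000010111
^ 00000100000
-------------
  11000110111

Answer: 11000110111 (1591)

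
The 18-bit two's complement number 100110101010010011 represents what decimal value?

MSB is 1, so the value is negative. Find the magnitude:
1. Invert bits:  011001010101101100
2. Add 1:        011001010101101101  = 103789
3. Apply sign:   -103789

Answer: -103789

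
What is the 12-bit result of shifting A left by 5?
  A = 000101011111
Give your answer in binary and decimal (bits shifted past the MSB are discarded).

Shift left by 5: drop the top 5 bit(s), append 5 zero(s) on the right.
  000101011111  ->  discard [00010], keep [1011111], append 00000
= 101111100000

Answer: 101111100000 (3040)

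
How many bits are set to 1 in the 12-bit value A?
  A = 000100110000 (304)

000100110000
1-bits at positions (from bit 0 = LSB): 4, 5, 8
Count = 3

Answer: 3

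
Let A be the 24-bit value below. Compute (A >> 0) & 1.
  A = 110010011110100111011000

Bit 0 is the 1st from the right.
  110010011110100111011000
                         ^
That bit is 0.

Answer: 0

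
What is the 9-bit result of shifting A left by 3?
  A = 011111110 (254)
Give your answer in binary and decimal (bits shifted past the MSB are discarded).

Shift left by 3: drop the top 3 bit(s), append 3 zero(s) on the right.
  011111110  ->  discard [011], keep [111110], append 000
= 111110000

Answer: 111110000 (496)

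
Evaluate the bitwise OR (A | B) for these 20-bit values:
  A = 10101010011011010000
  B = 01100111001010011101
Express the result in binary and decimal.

Apply | to each column (1 where either bit is 1):
  10101010011011010000
| 01100111001010011101
----------------------
  11101111011011011101

Answer: 11101111011011011101 (980701)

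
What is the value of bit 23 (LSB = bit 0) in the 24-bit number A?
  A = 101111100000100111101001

Bit 23 is the 24th from the right.
  101111100000100111101001
  ^
That bit is 1.

Answer: 1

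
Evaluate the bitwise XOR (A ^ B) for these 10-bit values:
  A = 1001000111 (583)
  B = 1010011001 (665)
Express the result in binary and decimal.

Apply ^ to each column (1 where bits differ):
  1001000111
^ 1010011001
------------
  0011011110

Answer: 0011011110 (222)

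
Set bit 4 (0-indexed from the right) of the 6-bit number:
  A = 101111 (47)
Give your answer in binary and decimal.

Mask = 1 << 4 = 010000
Bit 4 of A is 0, so OR-ing with the mask flips it to 1.
  101111
| 010000
--------
  111111

Answer: 111111 (63)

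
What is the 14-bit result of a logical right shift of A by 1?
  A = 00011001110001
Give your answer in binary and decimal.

Logical shift right by 1: drop the bottom 1 bit(s), prepend 1 zero(s) on the left.
  00011001110001  ->  keep [0001100111000], discard [1], prepend 0
= 00001100111000

Answer: 00001100111000 (824)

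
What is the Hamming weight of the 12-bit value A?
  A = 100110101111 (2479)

100110101111
1-bits at positions (from bit 0 = LSB): 0, 1, 2, 3, 5, 7, 8, 11
Count = 8

Answer: 8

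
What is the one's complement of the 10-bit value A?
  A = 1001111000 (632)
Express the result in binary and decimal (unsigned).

Flip each bit (0->1, 1->0):
  1001111000
  0110000111

Answer: 0110000111 (391)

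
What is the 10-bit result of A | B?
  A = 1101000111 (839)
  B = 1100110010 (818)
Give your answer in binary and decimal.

Apply | to each column (1 where either bit is 1):
  1101000111
| 1100110010
------------
  1101110111

Answer: 1101110111 (887)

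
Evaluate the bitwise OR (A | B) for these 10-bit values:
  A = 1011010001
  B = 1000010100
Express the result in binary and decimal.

Apply | to each column (1 where either bit is 1):
  1011010001
| 1000010100
------------
  1011010101

Answer: 1011010101 (725)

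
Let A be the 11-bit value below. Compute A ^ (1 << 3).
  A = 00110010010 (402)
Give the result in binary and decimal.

Mask = 1 << 3 = 00000001000
Bit 3 of A is 0; XOR with the mask flips it to 1.
  00110010010
^ 00000001000
-------------
  00110011010

Answer: 00110011010 (410)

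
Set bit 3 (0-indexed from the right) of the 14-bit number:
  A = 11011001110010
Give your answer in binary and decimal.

Mask = 1 << 3 = 00000000001000
Bit 3 of A is 0, so OR-ing with the mask flips it to 1.
  11011001110010
| 00000000001000
----------------
  11011001111010

Answer: 11011001111010 (13946)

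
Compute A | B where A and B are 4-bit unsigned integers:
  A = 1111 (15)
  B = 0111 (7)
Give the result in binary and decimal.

Apply | to each column (1 where either bit is 1):
  1111
| 0111
------
  1111

Answer: 1111 (15)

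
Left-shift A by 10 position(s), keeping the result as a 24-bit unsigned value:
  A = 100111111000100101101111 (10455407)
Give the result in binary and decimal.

Shift left by 10: drop the top 10 bit(s), append 10 zero(s) on the right.
  100111111000100101101111  ->  discard [1001111110], keep [00100101101111], append 0000000000
= 001001011011110000000000

Answer: 001001011011110000000000 (2472960)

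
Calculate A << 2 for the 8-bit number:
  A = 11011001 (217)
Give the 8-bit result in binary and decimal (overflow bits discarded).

Shift left by 2: drop the top 2 bit(s), append 2 zero(s) on the right.
  11011001  ->  discard [11], keep [011001], append 00
= 01100100

Answer: 01100100 (100)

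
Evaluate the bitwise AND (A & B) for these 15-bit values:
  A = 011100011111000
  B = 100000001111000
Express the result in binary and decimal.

Apply & to each column (1 only where both bits are 1):
  011100011111000
& 100000001111000
-----------------
  000000001111000

Answer: 000000001111000 (120)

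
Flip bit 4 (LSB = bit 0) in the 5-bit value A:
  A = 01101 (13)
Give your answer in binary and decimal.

Mask = 1 << 4 = 10000
Bit 4 of A is 0; XOR with the mask flips it to 1.
  01101
^ 10000
-------
  11101

Answer: 11101 (29)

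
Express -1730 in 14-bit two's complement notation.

1. Binary of +1730:  00011011000010
2. Invert bits:     11100100111101
3. Add 1:           11100100111110

Answer: 11100100111110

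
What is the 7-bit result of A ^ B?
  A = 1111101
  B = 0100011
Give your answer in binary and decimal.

Apply ^ to each column (1 where bits differ):
  1111101
^ 0100011
---------
  1011110

Answer: 1011110 (94)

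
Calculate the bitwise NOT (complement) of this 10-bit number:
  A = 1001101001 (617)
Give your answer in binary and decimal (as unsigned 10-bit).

Flip each bit (0->1, 1->0):
  1001101001
  0110010110

Answer: 0110010110 (406)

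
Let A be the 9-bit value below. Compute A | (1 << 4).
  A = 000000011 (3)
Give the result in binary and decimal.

Mask = 1 << 4 = 000010000
Bit 4 of A is 0, so OR-ing with the mask flips it to 1.
  000000011
| 000010000
-----------
  000010011

Answer: 000010011 (19)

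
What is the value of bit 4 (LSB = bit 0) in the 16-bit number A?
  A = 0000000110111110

Bit 4 is the 5th from the right.
  0000000110111110
             ^
That bit is 1.

Answer: 1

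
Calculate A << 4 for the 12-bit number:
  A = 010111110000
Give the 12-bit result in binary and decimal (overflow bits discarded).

Shift left by 4: drop the top 4 bit(s), append 4 zero(s) on the right.
  010111110000  ->  discard [0101], keep [11110000], append 0000
= 111100000000

Answer: 111100000000 (3840)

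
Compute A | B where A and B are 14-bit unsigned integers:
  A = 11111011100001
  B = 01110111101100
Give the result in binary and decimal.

Apply | to each column (1 where either bit is 1):
  11111011100001
| 01110111101100
----------------
  11111111101101

Answer: 11111111101101 (16365)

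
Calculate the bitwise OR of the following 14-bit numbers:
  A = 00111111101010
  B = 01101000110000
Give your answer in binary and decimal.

Apply | to each column (1 where either bit is 1):
  00111111101010
| 01101000110000
----------------
  01111111111010

Answer: 01111111111010 (8186)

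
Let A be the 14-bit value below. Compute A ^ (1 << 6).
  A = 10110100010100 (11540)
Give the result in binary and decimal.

Mask = 1 << 6 = 00000001000000
Bit 6 of A is 0; XOR with the mask flips it to 1.
  10110100010100
^ 00000001000000
----------------
  10110101010100

Answer: 10110101010100 (11604)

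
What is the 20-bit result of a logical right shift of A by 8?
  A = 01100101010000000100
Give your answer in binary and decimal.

Logical shift right by 8: drop the bottom 8 bit(s), prepend 8 zero(s) on the left.
  01100101010000000100  ->  keep [011001010100], discard [00000100], prepend 00000000
= 00000000011001010100

Answer: 00000000011001010100 (1620)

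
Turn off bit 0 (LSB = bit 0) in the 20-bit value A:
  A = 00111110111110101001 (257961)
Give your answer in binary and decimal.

Mask = ~(1 << 0) = 11111111111111111110
Bit 0 of A is 1, so AND-ing with the mask clears it to 0.
  00111110111110101001
& 11111111111111111110
----------------------
  00111110111110101000

Answer: 00111110111110101000 (257960)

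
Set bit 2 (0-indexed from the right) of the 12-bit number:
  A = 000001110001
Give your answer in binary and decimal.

Mask = 1 << 2 = 000000000100
Bit 2 of A is 0, so OR-ing with the mask flips it to 1.
  000001110001
| 000000000100
--------------
  000001110101

Answer: 000001110101 (117)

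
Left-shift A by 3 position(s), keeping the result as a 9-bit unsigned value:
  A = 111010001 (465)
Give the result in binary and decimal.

Shift left by 3: drop the top 3 bit(s), append 3 zero(s) on the right.
  111010001  ->  discard [111], keep [010001], append 000
= 010001000

Answer: 010001000 (136)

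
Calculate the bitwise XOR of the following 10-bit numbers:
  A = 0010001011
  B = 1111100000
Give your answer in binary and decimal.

Apply ^ to each column (1 where bits differ):
  0010001011
^ 1111100000
------------
  1101101011

Answer: 1101101011 (875)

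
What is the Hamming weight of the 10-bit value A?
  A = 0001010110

0001010110
1-bits at positions (from bit 0 = LSB): 1, 2, 4, 6
Count = 4

Answer: 4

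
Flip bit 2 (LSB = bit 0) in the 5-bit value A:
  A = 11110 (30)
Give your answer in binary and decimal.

Mask = 1 << 2 = 00100
Bit 2 of A is 1; XOR with the mask flips it to 0.
  11110
^ 00100
-------
  11010

Answer: 11010 (26)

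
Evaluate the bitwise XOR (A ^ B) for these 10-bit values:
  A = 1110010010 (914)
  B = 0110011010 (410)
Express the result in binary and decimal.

Apply ^ to each column (1 where bits differ):
  1110010010
^ 0110011010
------------
  1000001000

Answer: 1000001000 (520)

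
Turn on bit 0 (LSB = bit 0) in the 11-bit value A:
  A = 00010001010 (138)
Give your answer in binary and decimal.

Mask = 1 << 0 = 00000000001
Bit 0 of A is 0, so OR-ing with the mask flips it to 1.
  00010001010
| 00000000001
-------------
  00010001011

Answer: 00010001011 (139)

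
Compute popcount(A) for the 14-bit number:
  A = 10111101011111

10111101011111
1-bits at positions (from bit 0 = LSB): 0, 1, 2, 3, 4, 6, 8, 9, 10, 11, 13
Count = 11

Answer: 11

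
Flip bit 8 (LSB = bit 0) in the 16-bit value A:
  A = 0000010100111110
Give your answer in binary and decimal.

Mask = 1 << 8 = 0000000100000000
Bit 8 of A is 1; XOR with the mask flips it to 0.
  0000010100111110
^ 0000000100000000
------------------
  0000010000111110

Answer: 0000010000111110 (1086)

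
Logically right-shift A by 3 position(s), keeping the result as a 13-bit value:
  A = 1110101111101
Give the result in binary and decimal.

Logical shift right by 3: drop the bottom 3 bit(s), prepend 3 zero(s) on the left.
  1110101111101  ->  keep [1110101111], discard [101], prepend 000
= 0001110101111

Answer: 0001110101111 (943)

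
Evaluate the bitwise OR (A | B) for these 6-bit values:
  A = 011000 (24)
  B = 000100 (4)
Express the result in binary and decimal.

Apply | to each column (1 where either bit is 1):
  011000
| 000100
--------
  011100

Answer: 011100 (28)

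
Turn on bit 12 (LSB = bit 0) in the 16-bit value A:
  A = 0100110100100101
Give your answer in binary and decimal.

Mask = 1 << 12 = 0001000000000000
Bit 12 of A is 0, so OR-ing with the mask flips it to 1.
  0100110100100101
| 0001000000000000
------------------
  0101110100100101

Answer: 0101110100100101 (23845)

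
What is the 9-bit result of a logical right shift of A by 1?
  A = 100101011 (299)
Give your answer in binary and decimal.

Logical shift right by 1: drop the bottom 1 bit(s), prepend 1 zero(s) on the left.
  100101011  ->  keep [10010101], discard [1], prepend 0
= 010010101

Answer: 010010101 (149)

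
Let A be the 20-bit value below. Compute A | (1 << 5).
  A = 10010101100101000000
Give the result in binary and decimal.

Mask = 1 << 5 = 00000000000000100000
Bit 5 of A is 0, so OR-ing with the mask flips it to 1.
  10010101100101000000
| 00000000000000100000
----------------------
  10010101100101100000

Answer: 10010101100101100000 (612704)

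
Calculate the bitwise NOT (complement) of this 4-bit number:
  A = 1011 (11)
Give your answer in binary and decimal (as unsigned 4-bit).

Flip each bit (0->1, 1->0):
  1011
  0100

Answer: 0100 (4)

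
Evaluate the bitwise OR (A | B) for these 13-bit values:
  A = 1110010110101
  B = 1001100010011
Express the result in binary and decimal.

Apply | to each column (1 where either bit is 1):
  1110010110101
| 1001100010011
---------------
  1111110110111

Answer: 1111110110111 (8119)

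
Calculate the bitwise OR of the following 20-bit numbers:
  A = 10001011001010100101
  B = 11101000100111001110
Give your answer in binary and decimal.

Apply | to each column (1 where either bit is 1):
  10001011001010100101
| 11101000100111001110
----------------------
  11101011101111101111

Answer: 11101011101111101111 (965615)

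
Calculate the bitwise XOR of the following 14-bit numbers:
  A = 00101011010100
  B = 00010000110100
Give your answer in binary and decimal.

Apply ^ to each column (1 where bits differ):
  00101011010100
^ 00010000110100
----------------
  00111011100000

Answer: 00111011100000 (3808)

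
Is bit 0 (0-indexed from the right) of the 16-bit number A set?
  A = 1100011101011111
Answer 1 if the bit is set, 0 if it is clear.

Bit 0 is the 1st from the right.
  1100011101011111
                 ^
That bit is 1.

Answer: 1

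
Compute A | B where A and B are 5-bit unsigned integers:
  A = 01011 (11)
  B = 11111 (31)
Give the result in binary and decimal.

Apply | to each column (1 where either bit is 1):
  01011
| 11111
-------
  11111

Answer: 11111 (31)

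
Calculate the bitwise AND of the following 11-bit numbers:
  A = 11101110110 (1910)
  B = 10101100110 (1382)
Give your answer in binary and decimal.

Apply & to each column (1 only where both bits are 1):
  11101110110
& 10101100110
-------------
  10101100110

Answer: 10101100110 (1382)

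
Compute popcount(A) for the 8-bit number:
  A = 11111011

11111011
1-bits at positions (from bit 0 = LSB): 0, 1, 3, 4, 5, 6, 7
Count = 7

Answer: 7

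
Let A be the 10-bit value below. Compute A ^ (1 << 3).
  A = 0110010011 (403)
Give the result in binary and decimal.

Mask = 1 << 3 = 0000001000
Bit 3 of A is 0; XOR with the mask flips it to 1.
  0110010011
^ 0000001000
------------
  0110011011

Answer: 0110011011 (411)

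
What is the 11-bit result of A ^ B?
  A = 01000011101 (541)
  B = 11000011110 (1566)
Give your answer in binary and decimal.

Apply ^ to each column (1 where bits differ):
  01000011101
^ 11000011110
-------------
  10000000011

Answer: 10000000011 (1027)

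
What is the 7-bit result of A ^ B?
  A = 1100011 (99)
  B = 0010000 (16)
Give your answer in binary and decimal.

Apply ^ to each column (1 where bits differ):
  1100011
^ 0010000
---------
  1110011

Answer: 1110011 (115)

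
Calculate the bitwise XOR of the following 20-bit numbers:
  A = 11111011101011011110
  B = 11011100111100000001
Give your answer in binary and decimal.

Apply ^ to each column (1 where bits differ):
  11111011101011011110
^ 11011100111100000001
----------------------
  00100111010111011111

Answer: 00100111010111011111 (161247)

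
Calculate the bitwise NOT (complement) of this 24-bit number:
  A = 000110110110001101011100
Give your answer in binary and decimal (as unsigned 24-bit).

Flip each bit (0->1, 1->0):
  000110110110001101011100
  111001001001110010100011

Answer: 111001001001110010100011 (14982307)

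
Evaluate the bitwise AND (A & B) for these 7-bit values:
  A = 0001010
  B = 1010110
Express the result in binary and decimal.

Apply & to each column (1 only where both bits are 1):
  0001010
& 1010110
---------
  0000010

Answer: 0000010 (2)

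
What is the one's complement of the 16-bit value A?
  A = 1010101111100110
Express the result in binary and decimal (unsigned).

Flip each bit (0->1, 1->0):
  1010101111100110
  0101010000011001

Answer: 0101010000011001 (21529)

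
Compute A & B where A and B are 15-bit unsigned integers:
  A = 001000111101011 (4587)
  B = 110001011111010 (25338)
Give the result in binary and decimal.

Apply & to each column (1 only where both bits are 1):
  001000111101011
& 110001011111010
-----------------
  000000011101010

Answer: 000000011101010 (234)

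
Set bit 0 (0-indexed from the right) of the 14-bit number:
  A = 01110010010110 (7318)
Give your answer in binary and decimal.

Mask = 1 << 0 = 00000000000001
Bit 0 of A is 0, so OR-ing with the mask flips it to 1.
  01110010010110
| 00000000000001
----------------
  01110010010111

Answer: 01110010010111 (7319)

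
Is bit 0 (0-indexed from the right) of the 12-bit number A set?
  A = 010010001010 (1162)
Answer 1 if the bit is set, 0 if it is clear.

Bit 0 is the 1st from the right.
  010010001010
             ^
That bit is 0.

Answer: 0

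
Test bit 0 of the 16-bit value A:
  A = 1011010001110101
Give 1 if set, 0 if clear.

Bit 0 is the 1st from the right.
  1011010001110101
                 ^
That bit is 1.

Answer: 1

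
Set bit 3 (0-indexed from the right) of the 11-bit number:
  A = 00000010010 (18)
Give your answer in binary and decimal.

Mask = 1 << 3 = 00000001000
Bit 3 of A is 0, so OR-ing with the mask flips it to 1.
  00000010010
| 00000001000
-------------
  00000011010

Answer: 00000011010 (26)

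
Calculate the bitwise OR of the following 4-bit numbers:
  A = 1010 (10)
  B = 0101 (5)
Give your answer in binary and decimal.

Apply | to each column (1 where either bit is 1):
  1010
| 0101
------
  1111

Answer: 1111 (15)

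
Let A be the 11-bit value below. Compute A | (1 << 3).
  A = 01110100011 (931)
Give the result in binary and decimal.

Mask = 1 << 3 = 00000001000
Bit 3 of A is 0, so OR-ing with the mask flips it to 1.
  01110100011
| 00000001000
-------------
  01110101011

Answer: 01110101011 (939)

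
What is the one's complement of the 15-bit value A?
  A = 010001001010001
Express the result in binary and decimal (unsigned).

Flip each bit (0->1, 1->0):
  010001001010001
  101110110101110

Answer: 101110110101110 (23982)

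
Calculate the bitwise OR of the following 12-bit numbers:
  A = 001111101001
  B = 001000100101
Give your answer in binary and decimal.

Apply | to each column (1 where either bit is 1):
  001111101001
| 001000100101
--------------
  001111101101

Answer: 001111101101 (1005)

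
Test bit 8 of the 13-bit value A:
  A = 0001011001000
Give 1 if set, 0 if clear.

Bit 8 is the 9th from the right.
  0001011001000
      ^
That bit is 0.

Answer: 0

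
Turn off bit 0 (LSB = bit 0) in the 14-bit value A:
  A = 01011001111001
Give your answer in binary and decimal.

Mask = ~(1 << 0) = 11111111111110
Bit 0 of A is 1, so AND-ing with the mask clears it to 0.
  01011001111001
& 11111111111110
----------------
  01011001111000

Answer: 01011001111000 (5752)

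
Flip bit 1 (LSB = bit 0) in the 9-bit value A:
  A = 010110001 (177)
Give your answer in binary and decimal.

Mask = 1 << 1 = 000000010
Bit 1 of A is 0; XOR with the mask flips it to 1.
  010110001
^ 000000010
-----------
  010110011

Answer: 010110011 (179)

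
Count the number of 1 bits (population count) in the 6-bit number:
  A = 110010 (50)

110010
1-bits at positions (from bit 0 = LSB): 1, 4, 5
Count = 3

Answer: 3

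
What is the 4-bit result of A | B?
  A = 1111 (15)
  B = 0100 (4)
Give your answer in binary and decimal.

Apply | to each column (1 where either bit is 1):
  1111
| 0100
------
  1111

Answer: 1111 (15)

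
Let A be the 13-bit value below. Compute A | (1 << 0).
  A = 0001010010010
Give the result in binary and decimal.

Mask = 1 << 0 = 0000000000001
Bit 0 of A is 0, so OR-ing with the mask flips it to 1.
  0001010010010
| 0000000000001
---------------
  0001010010011

Answer: 0001010010011 (659)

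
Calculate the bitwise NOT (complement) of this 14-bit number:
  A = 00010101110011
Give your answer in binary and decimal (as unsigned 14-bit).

Flip each bit (0->1, 1->0):
  00010101110011
  11101010001100

Answer: 11101010001100 (14988)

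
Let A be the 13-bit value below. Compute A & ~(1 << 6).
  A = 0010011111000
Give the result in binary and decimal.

Mask = ~(1 << 6) = 1111110111111
Bit 6 of A is 1, so AND-ing with the mask clears it to 0.
  0010011111000
& 1111110111111
---------------
  0010010111000

Answer: 0010010111000 (1208)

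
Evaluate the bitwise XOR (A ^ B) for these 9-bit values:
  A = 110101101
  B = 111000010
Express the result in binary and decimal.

Apply ^ to each column (1 where bits differ):
  110101101
^ 111000010
-----------
  001101111

Answer: 001101111 (111)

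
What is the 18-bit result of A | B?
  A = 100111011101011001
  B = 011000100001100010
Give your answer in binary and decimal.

Apply | to each column (1 where either bit is 1):
  100111011101011001
| 011000100001100010
--------------------
  111111111101111011

Answer: 111111111101111011 (262011)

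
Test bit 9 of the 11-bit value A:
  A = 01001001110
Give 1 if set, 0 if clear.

Bit 9 is the 10th from the right.
  01001001110
   ^
That bit is 1.

Answer: 1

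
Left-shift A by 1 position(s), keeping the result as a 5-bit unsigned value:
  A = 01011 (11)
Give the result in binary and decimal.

Shift left by 1: drop the top 1 bit(s), append 1 zero(s) on the right.
  01011  ->  discard [0], keep [1011], append 0
= 10110

Answer: 10110 (22)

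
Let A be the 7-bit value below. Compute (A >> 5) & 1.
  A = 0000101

Bit 5 is the 6th from the right.
  0000101
   ^
That bit is 0.

Answer: 0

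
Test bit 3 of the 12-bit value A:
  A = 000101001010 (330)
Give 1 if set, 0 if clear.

Bit 3 is the 4th from the right.
  000101001010
          ^
That bit is 1.

Answer: 1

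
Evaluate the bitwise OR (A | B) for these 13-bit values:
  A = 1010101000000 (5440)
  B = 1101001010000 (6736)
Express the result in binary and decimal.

Apply | to each column (1 where either bit is 1):
  1010101000000
| 1101001010000
---------------
  1111101010000

Answer: 1111101010000 (8016)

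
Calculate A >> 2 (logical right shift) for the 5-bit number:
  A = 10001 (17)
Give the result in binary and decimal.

Logical shift right by 2: drop the bottom 2 bit(s), prepend 2 zero(s) on the left.
  10001  ->  keep [100], discard [01], prepend 00
= 00100

Answer: 00100 (4)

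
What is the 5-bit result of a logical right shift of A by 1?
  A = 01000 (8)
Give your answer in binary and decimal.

Logical shift right by 1: drop the bottom 1 bit(s), prepend 1 zero(s) on the left.
  01000  ->  keep [0100], discard [0], prepend 0
= 00100

Answer: 00100 (4)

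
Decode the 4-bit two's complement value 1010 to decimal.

MSB is 1, so the value is negative. Find the magnitude:
1. Invert bits:  0101
2. Add 1:        0110  = 6
3. Apply sign:   -6

Answer: -6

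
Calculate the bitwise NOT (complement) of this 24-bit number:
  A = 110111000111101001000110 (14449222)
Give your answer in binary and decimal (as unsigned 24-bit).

Flip each bit (0->1, 1->0):
  110111000111101001000110
  001000111000010110111001

Answer: 001000111000010110111001 (2327993)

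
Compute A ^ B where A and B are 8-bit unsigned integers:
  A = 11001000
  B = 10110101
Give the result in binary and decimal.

Apply ^ to each column (1 where bits differ):
  11001000
^ 10110101
----------
  01111101

Answer: 01111101 (125)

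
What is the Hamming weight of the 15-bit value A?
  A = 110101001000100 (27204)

110101001000100
1-bits at positions (from bit 0 = LSB): 2, 6, 9, 11, 13, 14
Count = 6

Answer: 6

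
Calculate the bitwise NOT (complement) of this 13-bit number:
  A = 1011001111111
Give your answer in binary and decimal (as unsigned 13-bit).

Flip each bit (0->1, 1->0):
  1011001111111
  0100110000000

Answer: 0100110000000 (2432)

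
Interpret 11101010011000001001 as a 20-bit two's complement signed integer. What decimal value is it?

MSB is 1, so the value is negative. Find the magnitude:
1. Invert bits:  00010101100111110110
2. Add 1:        00010101100111110111  = 88567
3. Apply sign:   -88567

Answer: -88567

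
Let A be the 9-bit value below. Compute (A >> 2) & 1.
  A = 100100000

Bit 2 is the 3rd from the right.
  100100000
        ^
That bit is 0.

Answer: 0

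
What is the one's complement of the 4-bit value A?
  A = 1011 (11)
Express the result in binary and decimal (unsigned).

Flip each bit (0->1, 1->0):
  1011
  0100

Answer: 0100 (4)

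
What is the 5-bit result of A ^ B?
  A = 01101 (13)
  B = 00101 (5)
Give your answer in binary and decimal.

Apply ^ to each column (1 where bits differ):
  01101
^ 00101
-------
  01000

Answer: 01000 (8)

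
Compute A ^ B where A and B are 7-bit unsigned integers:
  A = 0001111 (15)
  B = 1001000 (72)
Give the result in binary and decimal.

Apply ^ to each column (1 where bits differ):
  0001111
^ 1001000
---------
  1000111

Answer: 1000111 (71)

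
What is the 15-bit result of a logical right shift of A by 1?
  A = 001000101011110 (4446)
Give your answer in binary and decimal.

Logical shift right by 1: drop the bottom 1 bit(s), prepend 1 zero(s) on the left.
  001000101011110  ->  keep [00100010101111], discard [0], prepend 0
= 000100010101111

Answer: 000100010101111 (2223)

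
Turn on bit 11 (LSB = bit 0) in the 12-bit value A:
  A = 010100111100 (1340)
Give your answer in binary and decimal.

Mask = 1 << 11 = 100000000000
Bit 11 of A is 0, so OR-ing with the mask flips it to 1.
  010100111100
| 100000000000
--------------
  110100111100

Answer: 110100111100 (3388)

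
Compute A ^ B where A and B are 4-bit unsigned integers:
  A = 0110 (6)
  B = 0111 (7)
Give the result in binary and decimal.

Apply ^ to each column (1 where bits differ):
  0110
^ 0111
------
  0001

Answer: 0001 (1)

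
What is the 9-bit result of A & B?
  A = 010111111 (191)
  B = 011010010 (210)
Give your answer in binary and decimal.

Apply & to each column (1 only where both bits are 1):
  010111111
& 011010010
-----------
  010010010

Answer: 010010010 (146)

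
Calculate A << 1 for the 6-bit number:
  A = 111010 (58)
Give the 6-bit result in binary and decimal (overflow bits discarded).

Shift left by 1: drop the top 1 bit(s), append 1 zero(s) on the right.
  111010  ->  discard [1], keep [11010], append 0
= 110100

Answer: 110100 (52)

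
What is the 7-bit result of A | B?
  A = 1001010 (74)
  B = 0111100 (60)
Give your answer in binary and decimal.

Apply | to each column (1 where either bit is 1):
  1001010
| 0111100
---------
  1111110

Answer: 1111110 (126)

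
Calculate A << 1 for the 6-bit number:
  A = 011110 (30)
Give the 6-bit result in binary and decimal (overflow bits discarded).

Shift left by 1: drop the top 1 bit(s), append 1 zero(s) on the right.
  011110  ->  discard [0], keep [11110], append 0
= 111100

Answer: 111100 (60)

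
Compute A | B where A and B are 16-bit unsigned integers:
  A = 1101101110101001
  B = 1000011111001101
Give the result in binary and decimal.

Apply | to each column (1 where either bit is 1):
  1101101110101001
| 1000011111001101
------------------
  1101111111101101

Answer: 1101111111101101 (57325)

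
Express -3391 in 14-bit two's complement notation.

1. Binary of +3391:  00110100111111
2. Invert bits:     11001011000000
3. Add 1:           11001011000001

Answer: 11001011000001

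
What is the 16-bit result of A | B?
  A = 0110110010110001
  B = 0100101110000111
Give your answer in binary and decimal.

Apply | to each column (1 where either bit is 1):
  0110110010110001
| 0100101110000111
------------------
  0110111110110111

Answer: 0110111110110111 (28599)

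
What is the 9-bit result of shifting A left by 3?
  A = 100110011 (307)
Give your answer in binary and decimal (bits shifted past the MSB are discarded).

Shift left by 3: drop the top 3 bit(s), append 3 zero(s) on the right.
  100110011  ->  discard [100], keep [110011], append 000
= 110011000

Answer: 110011000 (408)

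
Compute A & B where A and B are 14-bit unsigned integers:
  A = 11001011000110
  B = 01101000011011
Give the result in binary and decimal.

Apply & to each column (1 only where both bits are 1):
  11001011000110
& 01101000011011
----------------
  01001000000010

Answer: 01001000000010 (4610)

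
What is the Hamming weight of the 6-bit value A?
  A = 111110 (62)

111110
1-bits at positions (from bit 0 = LSB): 1, 2, 3, 4, 5
Count = 5

Answer: 5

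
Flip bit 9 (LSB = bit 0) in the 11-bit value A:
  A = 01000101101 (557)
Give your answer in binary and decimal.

Mask = 1 << 9 = 01000000000
Bit 9 of A is 1; XOR with the mask flips it to 0.
  01000101101
^ 01000000000
-------------
  00000101101

Answer: 00000101101 (45)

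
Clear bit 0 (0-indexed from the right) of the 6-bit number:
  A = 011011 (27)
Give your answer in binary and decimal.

Mask = ~(1 << 0) = 111110
Bit 0 of A is 1, so AND-ing with the mask clears it to 0.
  011011
& 111110
--------
  011010

Answer: 011010 (26)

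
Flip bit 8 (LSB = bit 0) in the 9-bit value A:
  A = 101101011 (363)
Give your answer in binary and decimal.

Mask = 1 << 8 = 100000000
Bit 8 of A is 1; XOR with the mask flips it to 0.
  101101011
^ 100000000
-----------
  001101011

Answer: 001101011 (107)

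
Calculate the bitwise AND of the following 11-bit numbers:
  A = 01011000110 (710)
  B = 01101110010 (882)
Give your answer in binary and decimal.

Apply & to each column (1 only where both bits are 1):
  01011000110
& 01101110010
-------------
  01001000010

Answer: 01001000010 (578)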